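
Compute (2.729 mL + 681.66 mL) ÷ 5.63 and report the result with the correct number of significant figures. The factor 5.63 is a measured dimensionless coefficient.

122 mL

2.729 mL + 681.66 mL = 684.389 mL; the sum is limited to 2 decimal places (5 s.f.).
Carrying full precision, 684.389 ÷ 5.63 = 121.561101243… mL; 5.63 has 3 s.f., so the result keeps min(5, 3) = 3 s.f.
Rounded to 3 significant figures: 122 mL.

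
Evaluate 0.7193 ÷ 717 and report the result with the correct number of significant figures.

0.7193 ÷ 717 = 0.00100320781032…
Multiplication/division keeps the fewest significant figures: 0.7193 → 4 s.f., 717 → 3 s.f.; limit is 3.
Rounded to 3 significant figures: 0.00100.

0.00100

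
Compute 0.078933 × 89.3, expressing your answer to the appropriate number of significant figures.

7.05

0.078933 × 89.3 = 7.0487169
Multiplication/division keeps the fewest significant figures: 0.078933 → 5 s.f., 89.3 → 3 s.f.; limit is 3.
Rounded to 3 significant figures: 7.05.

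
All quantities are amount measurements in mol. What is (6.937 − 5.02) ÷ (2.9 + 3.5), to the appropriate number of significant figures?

6.937 − 5.02 = 1.917, limited to 2 d.p. → 3 s.f.; 2.9 + 3.5 = 6.4, limited to 1 d.p. → 2 s.f.
Carrying full precision, 1.917 ÷ 6.4 = 0.29953125; keep min(3, 2) = 2 s.f.
Rounded to 2 significant figures: 0.30.

0.30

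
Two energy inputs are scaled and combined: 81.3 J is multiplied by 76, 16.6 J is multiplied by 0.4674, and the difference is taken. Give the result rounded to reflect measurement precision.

6.2 × 10^3 J

81.3 × 76 = 6178.8 → 6.2 × 10^3 J (2 s.f., last digit at the 10^2 place).
16.6 × 0.4674 = 7.75884 → 7.76 J (3 s.f., last digit at the 10^-2 place).
Difference: 6171.04116 J; keep the coarser place, 10^2.
Result: 6.2 × 10^3 J.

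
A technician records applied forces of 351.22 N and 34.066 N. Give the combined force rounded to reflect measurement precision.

351.22 N + 34.066 N = 385.286 N.
Addition/subtraction keeps the fewest decimal places: 351.22 → 2 decimal places, 34.066 → 3 decimal places; limit is 2.
Rounded to 2 decimal places: 385.29 N.

385.29 N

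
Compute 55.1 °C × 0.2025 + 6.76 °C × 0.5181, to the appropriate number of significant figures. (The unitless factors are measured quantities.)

55.1 × 0.2025 = 11.15775 → 11.2 °C (3 s.f., last digit at the 10^-1 place).
6.76 × 0.5181 = 3.502356 → 3.50 °C (3 s.f., last digit at the 10^-2 place).
Sum: 14.660106 °C; keep the coarser place, 10^-1.
Result: 14.7 °C.

14.7 °C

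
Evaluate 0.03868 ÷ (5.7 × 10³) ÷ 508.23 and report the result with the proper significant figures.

0.03868 ÷ (5.7 × 10³) ÷ 508.23 = 1.33521533799 × 10^-8…
Multiplication/division keeps the fewest significant figures: 0.03868 → 4 s.f., 5.7 × 10³ → 2 s.f., 508.23 → 5 s.f.; limit is 2.
Rounded to 2 significant figures: 1.3 × 10⁻⁸.

1.3 × 10⁻⁸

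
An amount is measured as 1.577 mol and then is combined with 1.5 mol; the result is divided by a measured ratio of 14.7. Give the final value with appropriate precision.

1.577 mol + 1.5 mol = 3.077 mol; the sum is limited to 1 decimal place (2 s.f.).
Carrying full precision, 3.077 ÷ 14.7 = 0.209319727891… mol; 14.7 has 3 s.f., so the result keeps min(2, 3) = 2 s.f.
Rounded to 2 significant figures: 0.21 mol.

0.21 mol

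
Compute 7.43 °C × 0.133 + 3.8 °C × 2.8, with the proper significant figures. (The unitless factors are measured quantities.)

7.43 × 0.133 = 0.98819 → 0.988 °C (3 s.f., last digit at the 10^-3 place).
3.8 × 2.8 = 10.64 → 11 °C (2 s.f., last digit at the 10^0 place).
Sum: 11.62819 °C; keep the coarser place, 10^0.
Result: 12 °C.

12 °C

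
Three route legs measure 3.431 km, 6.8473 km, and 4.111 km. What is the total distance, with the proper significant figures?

3.431 km + 6.8473 km + 4.111 km = 14.3893 km.
Addition/subtraction keeps the fewest decimal places: 3.431 → 3 decimal places, 6.8473 → 4 decimal places, 4.111 → 3 decimal places; limit is 3.
Rounded to 3 decimal places: 14.389 km.

14.389 km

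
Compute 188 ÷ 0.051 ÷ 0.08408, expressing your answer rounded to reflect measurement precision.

4.4 × 10⁴

188 ÷ 0.051 ÷ 0.08408 = 43842.4656256…
Multiplication/division keeps the fewest significant figures: 188 → 3 s.f., 0.051 → 2 s.f., 0.08408 → 4 s.f.; limit is 2.
Rounded to 2 significant figures: 4.4 × 10⁴.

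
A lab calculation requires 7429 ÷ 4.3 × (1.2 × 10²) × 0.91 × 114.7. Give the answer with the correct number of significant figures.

2.2 × 10⁷

7429 ÷ 4.3 × (1.2 × 10²) × 0.91 × 114.7 = 21639536.7349…
Multiplication/division keeps the fewest significant figures: 7429 → 4 s.f., 4.3 → 2 s.f., 1.2 × 10² → 2 s.f., 0.91 → 2 s.f., 114.7 → 4 s.f.; limit is 2.
Rounded to 2 significant figures: 2.2 × 10⁷.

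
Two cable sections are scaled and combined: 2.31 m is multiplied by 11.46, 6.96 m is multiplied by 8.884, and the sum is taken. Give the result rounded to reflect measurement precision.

2.31 × 11.46 = 26.4726 → 26.5 m (3 s.f., last digit at the 10^-1 place).
6.96 × 8.884 = 61.83264 → 61.8 m (3 s.f., last digit at the 10^-1 place).
Sum: 88.30524 m; keep the coarser place, 10^-1.
Result: 88.3 m.

88.3 m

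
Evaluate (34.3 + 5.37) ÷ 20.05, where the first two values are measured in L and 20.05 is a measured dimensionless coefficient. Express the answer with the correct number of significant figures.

1.98 L

34.3 L + 5.37 L = 39.67 L; the sum is limited to 1 decimal place (3 s.f.).
Carrying full precision, 39.67 ÷ 20.05 = 1.97855361596… L; 20.05 has 4 s.f., so the result keeps min(3, 4) = 3 s.f.
Rounded to 3 significant figures: 1.98 L.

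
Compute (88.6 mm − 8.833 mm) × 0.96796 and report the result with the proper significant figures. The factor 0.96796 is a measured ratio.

88.6 mm − 8.833 mm = 79.767 mm; the difference is limited to 1 decimal place (3 s.f.).
Carrying full precision, 79.767 × 0.96796 = 77.21126532 mm; 0.96796 has 5 s.f., so the result keeps min(3, 5) = 3 s.f.
Rounded to 3 significant figures: 77.2 mm.

77.2 mm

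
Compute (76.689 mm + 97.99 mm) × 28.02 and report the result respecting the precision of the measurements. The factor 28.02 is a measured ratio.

76.689 mm + 97.99 mm = 174.679 mm; the sum is limited to 2 decimal places (5 s.f.).
Carrying full precision, 174.679 × 28.02 = 4894.50558 mm; 28.02 has 4 s.f., so the result keeps min(5, 4) = 4 s.f.
Rounded to 4 significant figures: 4895 mm.

4895 mm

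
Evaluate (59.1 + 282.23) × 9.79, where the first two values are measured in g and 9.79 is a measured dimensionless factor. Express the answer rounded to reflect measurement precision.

3.34 × 10^3 g

59.1 g + 282.23 g = 341.33 g; the sum is limited to 1 decimal place (4 s.f.).
Carrying full precision, 341.33 × 9.79 = 3341.6207 g; 9.79 has 3 s.f., so the result keeps min(4, 3) = 3 s.f.
Rounded to 3 significant figures: 3.34 × 10^3 g.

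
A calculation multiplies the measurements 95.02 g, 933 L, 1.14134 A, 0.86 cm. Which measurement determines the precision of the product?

95.02 g → 4 s.f.; 933 L → 3 s.f.; 1.14134 A → 6 s.f.; 0.86 cm → 2 s.f.
The fewest is 2 significant figures, from 0.86 cm.

0.86 cm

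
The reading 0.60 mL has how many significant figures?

0.60: leading zeros are not significant; trailing zeros after a decimal point are significant.

2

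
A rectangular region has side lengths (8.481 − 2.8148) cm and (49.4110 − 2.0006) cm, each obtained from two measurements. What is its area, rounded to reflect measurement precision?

8.481 − 2.8148 = 5.6662, limited to 3 d.p. → 4 s.f.; 49.4110 − 2.0006 = 47.4104, limited to 4 d.p. → 6 s.f.
Carrying full precision, 5.6662 × 47.4104 = 268.63680848; keep min(4, 6) = 4 s.f.
Rounded to 4 significant figures: 268.6 cm².

268.6 cm²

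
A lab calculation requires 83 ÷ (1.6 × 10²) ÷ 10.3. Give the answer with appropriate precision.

83 ÷ (1.6 × 10²) ÷ 10.3 = 0.0503640776699…
Multiplication/division keeps the fewest significant figures: 83 → 2 s.f., 1.6 × 10² → 2 s.f., 10.3 → 3 s.f.; limit is 2.
Rounded to 2 significant figures: 0.050.

0.050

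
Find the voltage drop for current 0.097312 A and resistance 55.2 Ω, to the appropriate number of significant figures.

voltage drop = 0.097312 A × 55.2 Ω = 5.3716224 V.
0.097312 has 5 significant figures; 55.2 has 3.
Division/multiplication keeps the fewest: 3 significant figures.
Rounded: 5.37 V.

5.37 V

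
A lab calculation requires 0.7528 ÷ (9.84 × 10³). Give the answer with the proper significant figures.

0.7528 ÷ (9.84 × 10³) = 0.0000765040650407…
Multiplication/division keeps the fewest significant figures: 0.7528 → 4 s.f., 9.84 × 10³ → 3 s.f.; limit is 3.
Rounded to 3 significant figures: 7.65 × 10⁻⁵.

7.65 × 10⁻⁵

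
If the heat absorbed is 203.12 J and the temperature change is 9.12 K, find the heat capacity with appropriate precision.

heat capacity = 203.12 J ÷ 9.12 K = 22.2719298246… J/K.
203.12 has 5 significant figures; 9.12 has 3.
Division/multiplication keeps the fewest: 3 significant figures.
Rounded: 22.3 J/K.

22.3 J/K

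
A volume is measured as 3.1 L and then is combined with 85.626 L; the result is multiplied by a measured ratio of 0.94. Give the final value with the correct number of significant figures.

3.1 L + 85.626 L = 88.726 L; the sum is limited to 1 decimal place (3 s.f.).
Carrying full precision, 88.726 × 0.94 = 83.40244 L; 0.94 has 2 s.f., so the result keeps min(3, 2) = 2 s.f.
Rounded to 2 significant figures: 83 L.

83 L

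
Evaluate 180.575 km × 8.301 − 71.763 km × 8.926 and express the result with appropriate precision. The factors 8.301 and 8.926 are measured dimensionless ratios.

180.575 × 8.301 = 1498.953075 → 1.499 × 10^3 km (4 s.f., last digit at the 10^0 place).
71.763 × 8.926 = 640.556538 → 640.6 km (4 s.f., last digit at the 10^-1 place).
Difference: 858.396537 km; keep the coarser place, 10^0.
Result: 858 km.

858 km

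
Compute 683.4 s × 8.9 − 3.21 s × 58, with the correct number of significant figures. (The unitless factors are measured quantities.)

683.4 × 8.9 = 6082.26 → 6.1 × 10³ s (2 s.f., last digit at the 10^2 place).
3.21 × 58 = 186.18 → 1.9 × 10² s (2 s.f., last digit at the 10^1 place).
Difference: 5896.08 s; keep the coarser place, 10^2.
Result: 5.9 × 10³ s.

5.9 × 10³ s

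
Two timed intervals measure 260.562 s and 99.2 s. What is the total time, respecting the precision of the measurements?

260.562 s + 99.2 s = 359.762 s.
Addition/subtraction keeps the fewest decimal places: 260.562 → 3 decimal places, 99.2 → 1 decimal place; limit is 1.
Rounded to 1 decimal place: 359.8 s.

359.8 s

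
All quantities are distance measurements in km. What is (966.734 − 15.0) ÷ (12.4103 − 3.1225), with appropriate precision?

102.5

966.734 − 15.0 = 951.734, limited to 1 d.p. → 4 s.f.; 12.4103 − 3.1225 = 9.2878, limited to 4 d.p. → 5 s.f.
Carrying full precision, 951.734 ÷ 9.2878 = 102.471414113…; keep min(4, 5) = 4 s.f.
Rounded to 4 significant figures: 102.5.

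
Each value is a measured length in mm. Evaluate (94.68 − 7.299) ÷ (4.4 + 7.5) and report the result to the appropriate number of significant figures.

7.34

94.68 − 7.299 = 87.381, limited to 2 d.p. → 4 s.f.; 4.4 + 7.5 = 11.9, limited to 1 d.p. → 3 s.f.
Carrying full precision, 87.381 ÷ 11.9 = 7.34294117647…; keep min(4, 3) = 3 s.f.
Rounded to 3 significant figures: 7.34.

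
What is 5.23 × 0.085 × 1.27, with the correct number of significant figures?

0.56

5.23 × 0.085 × 1.27 = 0.5645785
Multiplication/division keeps the fewest significant figures: 5.23 → 3 s.f., 0.085 → 2 s.f., 1.27 → 3 s.f.; limit is 2.
Rounded to 2 significant figures: 0.56.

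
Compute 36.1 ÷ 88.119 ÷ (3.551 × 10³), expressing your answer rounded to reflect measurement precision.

36.1 ÷ 88.119 ÷ (3.551 × 10³) = 0.000115368426562…
Multiplication/division keeps the fewest significant figures: 36.1 → 3 s.f., 88.119 → 5 s.f., 3.551 × 10³ → 4 s.f.; limit is 3.
Rounded to 3 significant figures: 1.15 × 10⁻⁴.

1.15 × 10⁻⁴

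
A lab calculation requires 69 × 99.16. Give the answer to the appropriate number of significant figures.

69 × 99.16 = 6842.04
Multiplication/division keeps the fewest significant figures: 69 → 2 s.f., 99.16 → 4 s.f.; limit is 2.
Rounded to 2 significant figures: 6.8 × 10^3.

6.8 × 10^3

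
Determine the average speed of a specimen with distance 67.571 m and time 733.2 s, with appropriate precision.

average speed = 67.571 m ÷ 733.2 s = 0.0921590289143… m/s.
67.571 has 5 significant figures; 733.2 has 4.
Division/multiplication keeps the fewest: 4 significant figures.
Rounded: 9.216 × 10⁻² m/s.

9.216 × 10⁻² m/s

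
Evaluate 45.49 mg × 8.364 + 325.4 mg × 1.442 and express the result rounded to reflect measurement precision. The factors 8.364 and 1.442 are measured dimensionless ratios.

45.49 × 8.364 = 380.47836 → 380.5 mg (4 s.f., last digit at the 10^-1 place).
325.4 × 1.442 = 469.2268 → 469.2 mg (4 s.f., last digit at the 10^-1 place).
Sum: 849.70516 mg; keep the coarser place, 10^-1.
Result: 849.7 mg.

849.7 mg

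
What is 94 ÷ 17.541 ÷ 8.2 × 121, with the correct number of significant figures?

94 ÷ 17.541 ÷ 8.2 × 121 = 79.0760601295…
Multiplication/division keeps the fewest significant figures: 94 → 2 s.f., 17.541 → 5 s.f., 8.2 → 2 s.f., 121 → 3 s.f.; limit is 2.
Rounded to 2 significant figures: 79.

79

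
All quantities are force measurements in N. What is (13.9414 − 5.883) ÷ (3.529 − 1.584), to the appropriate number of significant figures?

4.143

13.9414 − 5.883 = 8.0584, limited to 3 d.p. → 4 s.f.; 3.529 − 1.584 = 1.945, limited to 3 d.p. → 4 s.f.
Carrying full precision, 8.0584 ÷ 1.945 = 4.14313624679…; keep min(4, 4) = 4 s.f.
Rounded to 4 significant figures: 4.143.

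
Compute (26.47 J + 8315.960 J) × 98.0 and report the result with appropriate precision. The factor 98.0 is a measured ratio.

26.47 J + 8315.960 J = 8342.430 J; the sum is limited to 2 decimal places (6 s.f.).
Carrying full precision, 8342.430 × 98.0 = 817558.14 J; 98.0 has 3 s.f., so the result keeps min(6, 3) = 3 s.f.
Rounded to 3 significant figures: 8.18 × 10^5 J.

8.18 × 10^5 J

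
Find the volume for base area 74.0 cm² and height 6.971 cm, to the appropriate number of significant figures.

volume = 74.0 cm² × 6.971 cm = 515.854 cm³.
74.0 has 3 significant figures; 6.971 has 4.
Division/multiplication keeps the fewest: 3 significant figures.
Rounded: 516 cm³.

516 cm³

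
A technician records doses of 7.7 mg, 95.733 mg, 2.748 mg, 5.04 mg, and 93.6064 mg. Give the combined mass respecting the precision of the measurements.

204.8 mg

7.7 mg + 95.733 mg + 2.748 mg + 5.04 mg + 93.6064 mg = 204.8274 mg.
Addition/subtraction keeps the fewest decimal places: 7.7 → 1 decimal place, 95.733 → 3 decimal places, 2.748 → 3 decimal places, 5.04 → 2 decimal places, 93.6064 → 4 decimal places; limit is 1.
Rounded to 1 decimal place: 204.8 mg.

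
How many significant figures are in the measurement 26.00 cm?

26.00: trailing zeros after a decimal point are significant.

4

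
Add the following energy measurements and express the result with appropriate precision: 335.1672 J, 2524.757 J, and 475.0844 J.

335.1672 J + 2524.757 J + 475.0844 J = 3335.0086 J.
Addition/subtraction keeps the fewest decimal places: 335.1672 → 4 decimal places, 2524.757 → 3 decimal places, 475.0844 → 4 decimal places; limit is 3.
Rounded to 3 decimal places: 3335.009 J.

3335.009 J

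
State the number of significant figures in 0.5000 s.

0.5000: leading zeros are not significant; trailing zeros after a decimal point are significant.

4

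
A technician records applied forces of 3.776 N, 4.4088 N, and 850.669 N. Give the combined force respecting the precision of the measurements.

3.776 N + 4.4088 N + 850.669 N = 858.8538 N.
Addition/subtraction keeps the fewest decimal places: 3.776 → 3 decimal places, 4.4088 → 4 decimal places, 850.669 → 3 decimal places; limit is 3.
Rounded to 3 decimal places: 858.854 N.

858.854 N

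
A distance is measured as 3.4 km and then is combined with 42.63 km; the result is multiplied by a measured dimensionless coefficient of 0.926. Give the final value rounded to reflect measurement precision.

3.4 km + 42.63 km = 46.03 km; the sum is limited to 1 decimal place (3 s.f.).
Carrying full precision, 46.03 × 0.926 = 42.62378 km; 0.926 has 3 s.f., so the result keeps min(3, 3) = 3 s.f.
Rounded to 3 significant figures: 42.6 km.

42.6 km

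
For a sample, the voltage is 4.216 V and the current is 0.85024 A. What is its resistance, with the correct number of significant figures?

resistance = 4.216 V ÷ 0.85024 A = 4.95859992473… Ω.
4.216 has 4 significant figures; 0.85024 has 5.
Division/multiplication keeps the fewest: 4 significant figures.
Rounded: 4.959 Ω.

4.959 Ω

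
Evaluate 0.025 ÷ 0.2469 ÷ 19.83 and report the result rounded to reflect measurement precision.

0.025 ÷ 0.2469 ÷ 19.83 = 0.00510618099124…
Multiplication/division keeps the fewest significant figures: 0.025 → 2 s.f., 0.2469 → 4 s.f., 19.83 → 4 s.f.; limit is 2.
Rounded to 2 significant figures: 0.0051.

0.0051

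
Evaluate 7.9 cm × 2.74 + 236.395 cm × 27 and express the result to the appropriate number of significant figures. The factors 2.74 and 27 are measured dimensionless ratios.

6.4 × 10^3 cm

7.9 × 2.74 = 21.646 → 22 cm (2 s.f., last digit at the 10^0 place).
236.395 × 27 = 6382.665 → 6.4 × 10^3 cm (2 s.f., last digit at the 10^2 place).
Sum: 6404.311 cm; keep the coarser place, 10^2.
Result: 6.4 × 10^3 cm.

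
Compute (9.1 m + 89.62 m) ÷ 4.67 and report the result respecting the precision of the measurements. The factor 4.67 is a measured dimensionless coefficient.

9.1 m + 89.62 m = 98.72 m; the sum is limited to 1 decimal place (3 s.f.).
Carrying full precision, 98.72 ÷ 4.67 = 21.1391862955… m; 4.67 has 3 s.f., so the result keeps min(3, 3) = 3 s.f.
Rounded to 3 significant figures: 21.1 m.

21.1 m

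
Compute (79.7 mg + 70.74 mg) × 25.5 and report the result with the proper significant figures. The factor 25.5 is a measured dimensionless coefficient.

79.7 mg + 70.74 mg = 150.44 mg; the sum is limited to 1 decimal place (4 s.f.).
Carrying full precision, 150.44 × 25.5 = 3836.22 mg; 25.5 has 3 s.f., so the result keeps min(4, 3) = 3 s.f.
Rounded to 3 significant figures: 3.84 × 10^3 mg.

3.84 × 10^3 mg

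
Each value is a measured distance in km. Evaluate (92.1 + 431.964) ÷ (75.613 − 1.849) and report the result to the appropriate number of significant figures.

92.1 + 431.964 = 524.064, limited to 1 d.p. → 4 s.f.; 75.613 − 1.849 = 73.764, limited to 3 d.p. → 5 s.f.
Carrying full precision, 524.064 ÷ 73.764 = 7.10460387181…; keep min(4, 5) = 4 s.f.
Rounded to 4 significant figures: 7.105.

7.105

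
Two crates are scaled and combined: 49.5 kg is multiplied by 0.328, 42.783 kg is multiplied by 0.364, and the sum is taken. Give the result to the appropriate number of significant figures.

49.5 × 0.328 = 16.236 → 16.2 kg (3 s.f., last digit at the 10^-1 place).
42.783 × 0.364 = 15.573012 → 15.6 kg (3 s.f., last digit at the 10^-1 place).
Sum: 31.809012 kg; keep the coarser place, 10^-1.
Result: 31.8 kg.

31.8 kg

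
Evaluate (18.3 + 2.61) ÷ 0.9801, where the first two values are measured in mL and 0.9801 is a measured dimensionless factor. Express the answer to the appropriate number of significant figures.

18.3 mL + 2.61 mL = 20.91 mL; the sum is limited to 1 decimal place (3 s.f.).
Carrying full precision, 20.91 ÷ 0.9801 = 21.3345576982… mL; 0.9801 has 4 s.f., so the result keeps min(3, 4) = 3 s.f.
Rounded to 3 significant figures: 21.3 mL.

21.3 mL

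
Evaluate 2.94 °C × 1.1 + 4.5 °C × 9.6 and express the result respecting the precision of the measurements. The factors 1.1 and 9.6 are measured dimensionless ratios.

46 °C

2.94 × 1.1 = 3.234 → 3.2 °C (2 s.f., last digit at the 10^-1 place).
4.5 × 9.6 = 43.2 → 43 °C (2 s.f., last digit at the 10^0 place).
Sum: 46.434 °C; keep the coarser place, 10^0.
Result: 46 °C.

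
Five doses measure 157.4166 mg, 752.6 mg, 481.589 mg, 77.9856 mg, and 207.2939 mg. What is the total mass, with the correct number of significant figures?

157.4166 mg + 752.6 mg + 481.589 mg + 77.9856 mg + 207.2939 mg = 1676.8851 mg.
Addition/subtraction keeps the fewest decimal places: 157.4166 → 4 decimal places, 752.6 → 1 decimal place, 481.589 → 3 decimal places, 77.9856 → 4 decimal places, 207.2939 → 4 decimal places; limit is 1.
Rounded to 1 decimal place: 1676.9 mg.

1676.9 mg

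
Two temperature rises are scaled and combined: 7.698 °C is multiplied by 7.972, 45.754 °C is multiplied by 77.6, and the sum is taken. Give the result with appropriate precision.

7.698 × 7.972 = 61.368456 → 61.37 °C (4 s.f., last digit at the 10^-2 place).
45.754 × 77.6 = 3550.5104 → 3.55 × 10³ °C (3 s.f., last digit at the 10^1 place).
Sum: 3611.878856 °C; keep the coarser place, 10^1.
Result: 3.61 × 10³ °C.

3.61 × 10³ °C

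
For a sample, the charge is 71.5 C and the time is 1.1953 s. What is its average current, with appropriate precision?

59.8 A

average current = 71.5 C ÷ 1.1953 s = 59.8176190078… A.
71.5 has 3 significant figures; 1.1953 has 5.
Division/multiplication keeps the fewest: 3 significant figures.
Rounded: 59.8 A.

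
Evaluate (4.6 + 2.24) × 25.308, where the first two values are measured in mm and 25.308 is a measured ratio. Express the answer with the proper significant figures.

4.6 mm + 2.24 mm = 6.84 mm; the sum is limited to 1 decimal place (2 s.f.).
Carrying full precision, 6.84 × 25.308 = 173.10672 mm; 25.308 has 5 s.f., so the result keeps min(2, 5) = 2 s.f.
Rounded to 2 significant figures: 1.7 × 10^2 mm.

1.7 × 10^2 mm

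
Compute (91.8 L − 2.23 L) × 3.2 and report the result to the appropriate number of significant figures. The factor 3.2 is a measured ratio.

91.8 L − 2.23 L = 89.57 L; the difference is limited to 1 decimal place (3 s.f.).
Carrying full precision, 89.57 × 3.2 = 286.624 L; 3.2 has 2 s.f., so the result keeps min(3, 2) = 2 s.f.
Rounded to 2 significant figures: 2.9 × 10^2 L.

2.9 × 10^2 L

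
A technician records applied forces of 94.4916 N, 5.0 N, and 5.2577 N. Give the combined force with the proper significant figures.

104.7 N

94.4916 N + 5.0 N + 5.2577 N = 104.7493 N.
Addition/subtraction keeps the fewest decimal places: 94.4916 → 4 decimal places, 5.0 → 1 decimal place, 5.2577 → 4 decimal places; limit is 1.
Rounded to 1 decimal place: 104.7 N.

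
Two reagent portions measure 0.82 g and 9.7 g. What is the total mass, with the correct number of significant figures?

0.82 g + 9.7 g = 10.52 g.
Addition/subtraction keeps the fewest decimal places: 0.82 → 2 decimal places, 9.7 → 1 decimal place; limit is 1.
Rounded to 1 decimal place: 10.5 g.

10.5 g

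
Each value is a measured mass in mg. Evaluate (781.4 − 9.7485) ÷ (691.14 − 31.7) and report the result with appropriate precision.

1.170

781.4 − 9.7485 = 771.6515, limited to 1 d.p. → 4 s.f.; 691.14 − 31.7 = 659.44, limited to 1 d.p. → 4 s.f.
Carrying full precision, 771.6515 ÷ 659.44 = 1.17016180395…; keep min(4, 4) = 4 s.f.
Rounded to 4 significant figures: 1.170.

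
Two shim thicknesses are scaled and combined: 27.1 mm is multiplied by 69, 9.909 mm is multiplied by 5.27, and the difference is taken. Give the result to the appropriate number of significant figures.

1.8 × 10^3 mm

27.1 × 69 = 1869.9 → 1.9 × 10^3 mm (2 s.f., last digit at the 10^2 place).
9.909 × 5.27 = 52.22043 → 52.2 mm (3 s.f., last digit at the 10^-1 place).
Difference: 1817.67957 mm; keep the coarser place, 10^2.
Result: 1.8 × 10^3 mm.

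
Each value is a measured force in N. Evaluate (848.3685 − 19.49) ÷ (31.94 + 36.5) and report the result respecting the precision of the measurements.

12.1

848.3685 − 19.49 = 828.8785, limited to 2 d.p. → 5 s.f.; 31.94 + 36.5 = 68.44, limited to 1 d.p. → 3 s.f.
Carrying full precision, 828.8785 ÷ 68.44 = 12.1110242548…; keep min(5, 3) = 3 s.f.
Rounded to 3 significant figures: 12.1.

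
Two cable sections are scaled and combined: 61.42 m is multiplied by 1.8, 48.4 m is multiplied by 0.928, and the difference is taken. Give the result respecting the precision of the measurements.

7 × 10¹ m

61.42 × 1.8 = 110.556 → 1.1 × 10² m (2 s.f., last digit at the 10^1 place).
48.4 × 0.928 = 44.9152 → 44.9 m (3 s.f., last digit at the 10^-1 place).
Difference: 65.6408 m; keep the coarser place, 10^1.
Result: 7 × 10¹ m.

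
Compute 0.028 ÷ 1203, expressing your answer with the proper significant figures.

0.028 ÷ 1203 = 0.0000232751454697…
Multiplication/division keeps the fewest significant figures: 0.028 → 2 s.f., 1203 → 4 s.f.; limit is 2.
Rounded to 2 significant figures: 2.3 × 10^-5.

2.3 × 10^-5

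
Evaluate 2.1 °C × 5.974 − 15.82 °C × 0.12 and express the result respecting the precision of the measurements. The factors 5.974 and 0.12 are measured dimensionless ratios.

11 °C

2.1 × 5.974 = 12.5454 → 13 °C (2 s.f., last digit at the 10^0 place).
15.82 × 0.12 = 1.8984 → 1.9 °C (2 s.f., last digit at the 10^-1 place).
Difference: 10.647 °C; keep the coarser place, 10^0.
Result: 11 °C.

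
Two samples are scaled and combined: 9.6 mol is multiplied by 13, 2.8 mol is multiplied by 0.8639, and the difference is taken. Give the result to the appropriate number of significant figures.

1.2 × 10^2 mol

9.6 × 13 = 124.8 → 1.2 × 10^2 mol (2 s.f., last digit at the 10^1 place).
2.8 × 0.8639 = 2.41892 → 2.4 mol (2 s.f., last digit at the 10^-1 place).
Difference: 122.38108 mol; keep the coarser place, 10^1.
Result: 1.2 × 10^2 mol.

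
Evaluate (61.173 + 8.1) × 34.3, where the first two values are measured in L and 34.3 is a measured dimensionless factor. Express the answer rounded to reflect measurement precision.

61.173 L + 8.1 L = 69.273 L; the sum is limited to 1 decimal place (3 s.f.).
Carrying full precision, 69.273 × 34.3 = 2376.0639 L; 34.3 has 3 s.f., so the result keeps min(3, 3) = 3 s.f.
Rounded to 3 significant figures: 2.38 × 10³ L.

2.38 × 10³ L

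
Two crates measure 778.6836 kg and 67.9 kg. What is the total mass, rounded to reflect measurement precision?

778.6836 kg + 67.9 kg = 846.5836 kg.
Addition/subtraction keeps the fewest decimal places: 778.6836 → 4 decimal places, 67.9 → 1 decimal place; limit is 1.
Rounded to 1 decimal place: 846.6 kg.

846.6 kg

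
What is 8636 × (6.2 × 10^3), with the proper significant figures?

5.4 × 10^7

8636 × (6.2 × 10^3) = 53543200
Multiplication/division keeps the fewest significant figures: 8636 → 4 s.f., 6.2 × 10^3 → 2 s.f.; limit is 2.
Rounded to 2 significant figures: 5.4 × 10^7.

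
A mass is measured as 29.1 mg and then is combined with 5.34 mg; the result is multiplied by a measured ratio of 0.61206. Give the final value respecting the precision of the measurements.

29.1 mg + 5.34 mg = 34.44 mg; the sum is limited to 1 decimal place (3 s.f.).
Carrying full precision, 34.44 × 0.61206 = 21.0793464 mg; 0.61206 has 5 s.f., so the result keeps min(3, 5) = 3 s.f.
Rounded to 3 significant figures: 21.1 mg.

21.1 mg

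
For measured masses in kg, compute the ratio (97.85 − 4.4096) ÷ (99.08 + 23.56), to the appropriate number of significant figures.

7.619 × 10^-1

97.85 − 4.4096 = 93.4404, limited to 2 d.p. → 4 s.f.; 99.08 + 23.56 = 122.64, limited to 2 d.p. → 5 s.f.
Carrying full precision, 93.4404 ÷ 122.64 = 0.761908023483…; keep min(4, 5) = 4 s.f.
Rounded to 4 significant figures: 7.619 × 10^-1.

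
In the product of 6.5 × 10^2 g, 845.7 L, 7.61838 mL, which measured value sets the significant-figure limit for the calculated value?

6.5 × 10^2 g

6.5 × 10^2 g → 2 s.f.; 845.7 L → 4 s.f.; 7.61838 mL → 6 s.f.
The fewest is 2 significant figures, from 6.5 × 10^2 g.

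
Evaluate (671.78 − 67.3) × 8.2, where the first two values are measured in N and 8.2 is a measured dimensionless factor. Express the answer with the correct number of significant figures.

671.78 N − 67.3 N = 604.48 N; the difference is limited to 1 decimal place (4 s.f.).
Carrying full precision, 604.48 × 8.2 = 4956.736 N; 8.2 has 2 s.f., so the result keeps min(4, 2) = 2 s.f.
Rounded to 2 significant figures: 5.0 × 10³ N.

5.0 × 10³ N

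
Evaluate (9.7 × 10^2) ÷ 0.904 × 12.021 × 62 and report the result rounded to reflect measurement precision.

8.0 × 10^5

(9.7 × 10^2) ÷ 0.904 × 12.021 × 62 = 799715.641593…
Multiplication/division keeps the fewest significant figures: 9.7 × 10^2 → 2 s.f., 0.904 → 3 s.f., 12.021 → 5 s.f., 62 → 2 s.f.; limit is 2.
Rounded to 2 significant figures: 8.0 × 10^5.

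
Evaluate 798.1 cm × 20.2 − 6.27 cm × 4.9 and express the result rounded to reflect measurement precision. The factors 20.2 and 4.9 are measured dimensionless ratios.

1.61 × 10^4 cm

798.1 × 20.2 = 16121.62 → 1.61 × 10^4 cm (3 s.f., last digit at the 10^2 place).
6.27 × 4.9 = 30.723 → 31 cm (2 s.f., last digit at the 10^0 place).
Difference: 16090.897 cm; keep the coarser place, 10^2.
Result: 1.61 × 10^4 cm.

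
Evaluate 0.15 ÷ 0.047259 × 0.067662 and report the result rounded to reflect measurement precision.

0.15 ÷ 0.047259 × 0.067662 = 0.214759093506…
Multiplication/division keeps the fewest significant figures: 0.15 → 2 s.f., 0.047259 → 5 s.f., 0.067662 → 5 s.f.; limit is 2.
Rounded to 2 significant figures: 0.21.

0.21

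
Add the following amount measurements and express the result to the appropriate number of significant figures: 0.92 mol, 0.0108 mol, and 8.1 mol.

9.0 mol

0.92 mol + 0.0108 mol + 8.1 mol = 9.0308 mol.
Addition/subtraction keeps the fewest decimal places: 0.92 → 2 decimal places, 0.0108 → 4 decimal places, 8.1 → 1 decimal place; limit is 1.
Rounded to 1 decimal place: 9.0 mol.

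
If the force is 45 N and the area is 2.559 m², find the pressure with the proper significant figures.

pressure = 45 N ÷ 2.559 m² = 17.5849941383… Pa.
45 has 2 significant figures; 2.559 has 4.
Division/multiplication keeps the fewest: 2 significant figures.
Rounded: 18 Pa.

18 Pa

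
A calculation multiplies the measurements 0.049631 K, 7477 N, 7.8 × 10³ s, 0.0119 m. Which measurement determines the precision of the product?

7.8 × 10³ s

0.049631 K → 5 s.f.; 7477 N → 4 s.f.; 7.8 × 10³ s → 2 s.f.; 0.0119 m → 3 s.f.
The fewest is 2 significant figures, from 7.8 × 10³ s.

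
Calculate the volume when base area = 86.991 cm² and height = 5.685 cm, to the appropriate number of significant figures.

494.5 cm³

volume = 86.991 cm² × 5.685 cm = 494.543835 cm³.
86.991 has 5 significant figures; 5.685 has 4.
Division/multiplication keeps the fewest: 4 significant figures.
Rounded: 494.5 cm³.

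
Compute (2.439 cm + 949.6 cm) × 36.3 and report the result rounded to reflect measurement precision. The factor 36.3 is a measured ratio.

2.439 cm + 949.6 cm = 952.039 cm; the sum is limited to 1 decimal place (4 s.f.).
Carrying full precision, 952.039 × 36.3 = 34559.0157 cm; 36.3 has 3 s.f., so the result keeps min(4, 3) = 3 s.f.
Rounded to 3 significant figures: 3.46 × 10⁴ cm.

3.46 × 10⁴ cm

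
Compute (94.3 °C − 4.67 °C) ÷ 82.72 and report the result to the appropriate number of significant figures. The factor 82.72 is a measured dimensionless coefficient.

1.08 °C

94.3 °C − 4.67 °C = 89.63 °C; the difference is limited to 1 decimal place (3 s.f.).
Carrying full precision, 89.63 ÷ 82.72 = 1.08353481625… °C; 82.72 has 4 s.f., so the result keeps min(3, 4) = 3 s.f.
Rounded to 3 significant figures: 1.08 °C.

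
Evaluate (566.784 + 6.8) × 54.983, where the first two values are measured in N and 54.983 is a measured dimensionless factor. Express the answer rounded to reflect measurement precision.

566.784 N + 6.8 N = 573.584 N; the sum is limited to 1 decimal place (4 s.f.).
Carrying full precision, 573.584 × 54.983 = 31537.369072 N; 54.983 has 5 s.f., so the result keeps min(4, 5) = 4 s.f.
Rounded to 4 significant figures: 3.154 × 10^4 N.

3.154 × 10^4 N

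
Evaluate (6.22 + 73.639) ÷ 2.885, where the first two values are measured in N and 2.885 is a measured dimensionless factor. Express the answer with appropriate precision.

6.22 N + 73.639 N = 79.859 N; the sum is limited to 2 decimal places (4 s.f.).
Carrying full precision, 79.859 ÷ 2.885 = 27.680762565… N; 2.885 has 4 s.f., so the result keeps min(4, 4) = 4 s.f.
Rounded to 4 significant figures: 27.68 N.

27.68 N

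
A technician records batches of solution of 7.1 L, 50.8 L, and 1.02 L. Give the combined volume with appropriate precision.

7.1 L + 50.8 L + 1.02 L = 58.92 L.
Addition/subtraction keeps the fewest decimal places: 7.1 → 1 decimal place, 50.8 → 1 decimal place, 1.02 → 2 decimal places; limit is 1.
Rounded to 1 decimal place: 58.9 L.

58.9 L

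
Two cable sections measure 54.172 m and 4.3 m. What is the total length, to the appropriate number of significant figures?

54.172 m + 4.3 m = 58.472 m.
Addition/subtraction keeps the fewest decimal places: 54.172 → 3 decimal places, 4.3 → 1 decimal place; limit is 1.
Rounded to 1 decimal place: 58.5 m.

58.5 m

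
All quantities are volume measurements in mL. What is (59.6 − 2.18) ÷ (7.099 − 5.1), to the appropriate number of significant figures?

59.6 − 2.18 = 57.42, limited to 1 d.p. → 3 s.f.; 7.099 − 5.1 = 1.999, limited to 1 d.p. → 2 s.f.
Carrying full precision, 57.42 ÷ 1.999 = 28.7243621811…; keep min(3, 2) = 2 s.f.
Rounded to 2 significant figures: 29.

29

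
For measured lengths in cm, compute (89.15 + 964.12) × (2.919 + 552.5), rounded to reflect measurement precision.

5.850 × 10⁵ cm²

89.15 + 964.12 = 1053.27, limited to 2 d.p. → 6 s.f.; 2.919 + 552.5 = 555.419, limited to 1 d.p. → 4 s.f.
Carrying full precision, 1053.27 × 555.419 = 585006.17013; keep min(6, 4) = 4 s.f.
Rounded to 4 significant figures: 5.850 × 10⁵ cm².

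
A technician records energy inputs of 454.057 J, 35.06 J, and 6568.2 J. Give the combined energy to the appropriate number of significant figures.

454.057 J + 35.06 J + 6568.2 J = 7057.317 J.
Addition/subtraction keeps the fewest decimal places: 454.057 → 3 decimal places, 35.06 → 2 decimal places, 6568.2 → 1 decimal place; limit is 1.
Rounded to 1 decimal place: 7057.3 J.

7057.3 J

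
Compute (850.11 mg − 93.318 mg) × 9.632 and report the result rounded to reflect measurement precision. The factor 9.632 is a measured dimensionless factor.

850.11 mg − 93.318 mg = 756.792 mg; the difference is limited to 2 decimal places (5 s.f.).
Carrying full precision, 756.792 × 9.632 = 7289.420544 mg; 9.632 has 4 s.f., so the result keeps min(5, 4) = 4 s.f.
Rounded to 4 significant figures: 7289 mg.

7289 mg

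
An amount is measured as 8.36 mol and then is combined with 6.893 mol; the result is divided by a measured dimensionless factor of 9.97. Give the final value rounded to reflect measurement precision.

8.36 mol + 6.893 mol = 15.253 mol; the sum is limited to 2 decimal places (4 s.f.).
Carrying full precision, 15.253 ÷ 9.97 = 1.52988966901… mol; 9.97 has 3 s.f., so the result keeps min(4, 3) = 3 s.f.
Rounded to 3 significant figures: 1.53 mol.

1.53 mol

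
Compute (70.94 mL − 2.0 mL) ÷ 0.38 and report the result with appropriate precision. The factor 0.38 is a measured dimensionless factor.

70.94 mL − 2.0 mL = 68.94 mL; the difference is limited to 1 decimal place (3 s.f.).
Carrying full precision, 68.94 ÷ 0.38 = 181.421052632… mL; 0.38 has 2 s.f., so the result keeps min(3, 2) = 2 s.f.
Rounded to 2 significant figures: 1.8 × 10² mL.

1.8 × 10² mL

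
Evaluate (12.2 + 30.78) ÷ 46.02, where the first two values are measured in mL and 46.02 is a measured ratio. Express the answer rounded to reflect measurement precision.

0.934 mL

12.2 mL + 30.78 mL = 42.98 mL; the sum is limited to 1 decimal place (3 s.f.).
Carrying full precision, 42.98 ÷ 46.02 = 0.93394176445… mL; 46.02 has 4 s.f., so the result keeps min(3, 4) = 3 s.f.
Rounded to 3 significant figures: 0.934 mL.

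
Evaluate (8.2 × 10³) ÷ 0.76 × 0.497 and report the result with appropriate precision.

5.4 × 10³

(8.2 × 10³) ÷ 0.76 × 0.497 = 5362.36842105…
Multiplication/division keeps the fewest significant figures: 8.2 × 10³ → 2 s.f., 0.76 → 2 s.f., 0.497 → 3 s.f.; limit is 2.
Rounded to 2 significant figures: 5.4 × 10³.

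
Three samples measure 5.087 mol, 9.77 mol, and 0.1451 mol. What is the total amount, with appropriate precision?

15.00 mol

5.087 mol + 9.77 mol + 0.1451 mol = 15.0021 mol.
Addition/subtraction keeps the fewest decimal places: 5.087 → 3 decimal places, 9.77 → 2 decimal places, 0.1451 → 4 decimal places; limit is 2.
Rounded to 2 decimal places: 15.00 mol.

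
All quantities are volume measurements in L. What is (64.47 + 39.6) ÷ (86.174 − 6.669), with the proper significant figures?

1.309

64.47 + 39.6 = 104.07, limited to 1 d.p. → 4 s.f.; 86.174 − 6.669 = 79.505, limited to 3 d.p. → 5 s.f.
Carrying full precision, 104.07 ÷ 79.505 = 1.30897427835…; keep min(4, 5) = 4 s.f.
Rounded to 4 significant figures: 1.309.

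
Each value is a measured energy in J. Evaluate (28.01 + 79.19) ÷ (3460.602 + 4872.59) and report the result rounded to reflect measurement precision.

0.012864

28.01 + 79.19 = 107.20, limited to 2 d.p. → 5 s.f.; 3460.602 + 4872.59 = 8333.192, limited to 2 d.p. → 6 s.f.
Carrying full precision, 107.20 ÷ 8333.192 = 0.0128642181771…; keep min(5, 6) = 5 s.f.
Rounded to 5 significant figures: 0.012864.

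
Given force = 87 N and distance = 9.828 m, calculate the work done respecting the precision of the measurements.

work done = 87 N × 9.828 m = 855.036 J.
87 has 2 significant figures; 9.828 has 4.
Division/multiplication keeps the fewest: 2 significant figures.
Rounded: 8.6 × 10^2 J.

8.6 × 10^2 J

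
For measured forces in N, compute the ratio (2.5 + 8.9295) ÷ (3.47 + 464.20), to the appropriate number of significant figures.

2.5 + 8.9295 = 11.4295, limited to 1 d.p. → 3 s.f.; 3.47 + 464.20 = 467.67, limited to 2 d.p. → 5 s.f.
Carrying full precision, 11.4295 ÷ 467.67 = 0.0244392413454…; keep min(3, 5) = 3 s.f.
Rounded to 3 significant figures: 0.0244.

0.0244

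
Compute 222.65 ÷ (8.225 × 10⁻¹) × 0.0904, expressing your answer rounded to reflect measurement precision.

24.5

222.65 ÷ (8.225 × 10⁻¹) × 0.0904 = 24.4711975684…
Multiplication/division keeps the fewest significant figures: 222.65 → 5 s.f., 8.225 × 10⁻¹ → 4 s.f., 0.0904 → 3 s.f.; limit is 3.
Rounded to 3 significant figures: 24.5.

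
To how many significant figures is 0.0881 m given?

3

0.0881: leading zeros are not significant.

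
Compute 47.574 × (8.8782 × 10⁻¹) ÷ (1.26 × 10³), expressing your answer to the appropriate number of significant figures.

0.0335

47.574 × (8.8782 × 10⁻¹) ÷ (1.26 × 10³) = 0.0335215465714…
Multiplication/division keeps the fewest significant figures: 47.574 → 5 s.f., 8.8782 × 10⁻¹ → 5 s.f., 1.26 × 10³ → 3 s.f.; limit is 3.
Rounded to 3 significant figures: 0.0335.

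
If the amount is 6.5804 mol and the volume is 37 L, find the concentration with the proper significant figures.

0.18 mol/L

concentration = 6.5804 mol ÷ 37 L = 0.177848648649… mol/L.
6.5804 has 5 significant figures; 37 has 2.
Division/multiplication keeps the fewest: 2 significant figures.
Rounded: 0.18 mol/L.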